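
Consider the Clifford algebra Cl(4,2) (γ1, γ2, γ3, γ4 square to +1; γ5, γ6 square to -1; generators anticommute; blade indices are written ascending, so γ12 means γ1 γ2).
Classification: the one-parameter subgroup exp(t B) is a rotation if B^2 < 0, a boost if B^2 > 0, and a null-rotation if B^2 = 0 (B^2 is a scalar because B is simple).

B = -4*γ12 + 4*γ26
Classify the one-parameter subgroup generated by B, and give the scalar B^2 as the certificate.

B^2 term by term: the squares give (-4)^2*(γ12)^2 + (4)^2*(γ26)^2 = 16*(-1) + 16*(+1) = 0 (each basis 2-blade squares to minus the product of its generators' squares); cross terms between blades sharing an index anticommute and cancel. So B^2 = 0.
Answer: null-rotation, certificate B^2 = 0. Note: conjugating B changes its blade decomposition but never the scalar B^2 = 0, whose sign settles the classification.


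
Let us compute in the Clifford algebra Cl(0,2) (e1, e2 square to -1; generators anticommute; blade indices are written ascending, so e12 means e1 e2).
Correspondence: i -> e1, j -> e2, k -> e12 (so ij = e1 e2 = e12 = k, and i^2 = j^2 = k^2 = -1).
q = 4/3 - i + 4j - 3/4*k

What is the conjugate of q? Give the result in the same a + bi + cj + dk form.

In blades: q = 4/3 - e1 + 4*e2 - 3/4*e12.
Conjugation here is Clifford conjugation: the scalar is fixed and the grade-1 and grade-2 blades all flip sign, giving 4/3 + e1 - 4*e2 + 3/4*e12; translating back:
Answer: 4/3 + i - 4j + 3/4*k


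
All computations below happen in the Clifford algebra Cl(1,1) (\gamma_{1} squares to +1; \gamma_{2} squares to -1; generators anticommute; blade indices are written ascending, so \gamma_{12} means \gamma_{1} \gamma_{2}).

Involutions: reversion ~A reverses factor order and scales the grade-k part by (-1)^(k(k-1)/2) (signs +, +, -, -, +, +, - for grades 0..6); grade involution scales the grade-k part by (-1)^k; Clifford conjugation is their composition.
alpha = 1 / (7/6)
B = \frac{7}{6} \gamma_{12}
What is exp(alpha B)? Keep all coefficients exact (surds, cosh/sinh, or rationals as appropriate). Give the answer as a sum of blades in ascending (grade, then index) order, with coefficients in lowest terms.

B^2 = (\frac{7}{6})^2*(\gamma_{12})^2 = \frac{49}{36}*(+1) = \frac{49}{36} (a basis 2-blade squares to minus the product of its generators' squares).
B^2 = \frac{49}{36} — since the square is positive, the closed form is hyperbolic: l = \frac{7}{6}, alpha*l = 1, so exp(alpha B) = cosh(1) + (sinh(1)/(\frac{7}{6}))*B = \cosh{\left(1 \right)} + (\frac{6 \sinh{\left(1 \right)}}{7})*B.
Answer: \cosh{\left(1 \right)} + \sinh{\left(1 \right)} \gamma_{12}


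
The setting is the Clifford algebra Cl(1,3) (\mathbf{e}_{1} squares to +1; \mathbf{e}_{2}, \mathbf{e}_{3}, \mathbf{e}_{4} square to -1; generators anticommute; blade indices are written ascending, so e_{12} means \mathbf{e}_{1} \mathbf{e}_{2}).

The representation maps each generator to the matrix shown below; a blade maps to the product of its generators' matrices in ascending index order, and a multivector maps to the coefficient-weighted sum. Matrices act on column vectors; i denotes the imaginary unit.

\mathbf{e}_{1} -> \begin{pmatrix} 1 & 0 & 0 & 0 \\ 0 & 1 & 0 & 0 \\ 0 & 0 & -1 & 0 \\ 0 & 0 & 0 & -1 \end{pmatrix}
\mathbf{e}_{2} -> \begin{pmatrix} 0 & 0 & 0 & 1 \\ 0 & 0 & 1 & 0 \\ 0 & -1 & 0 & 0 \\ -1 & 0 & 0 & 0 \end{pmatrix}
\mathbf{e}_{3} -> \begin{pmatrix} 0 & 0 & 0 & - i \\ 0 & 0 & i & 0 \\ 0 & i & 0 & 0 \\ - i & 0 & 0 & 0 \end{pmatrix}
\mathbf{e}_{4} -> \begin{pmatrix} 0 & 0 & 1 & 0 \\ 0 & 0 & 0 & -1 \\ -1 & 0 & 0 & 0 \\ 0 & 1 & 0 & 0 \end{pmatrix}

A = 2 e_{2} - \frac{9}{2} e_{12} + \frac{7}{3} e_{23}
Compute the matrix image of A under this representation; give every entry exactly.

Bivector images (products of the table entries): rho(e_{12}) = rho(\mathbf{e}_{1})rho(\mathbf{e}_{2}) = \begin{pmatrix} 0 & 0 & 0 & 1 \\ 0 & 0 & 1 & 0 \\ 0 & 1 & 0 & 0 \\ 1 & 0 & 0 & 0 \end{pmatrix}; rho(e_{23}) = rho(\mathbf{e}_{2})rho(\mathbf{e}_{3}) = \begin{pmatrix} - i & 0 & 0 & 0 \\ 0 & i & 0 & 0 \\ 0 & 0 & - i & 0 \\ 0 & 0 & 0 & i \end{pmatrix}.
M = (2)*rho(e_{2}) + (-\frac{9}{2})*rho(e_{12}) + (\frac{7}{3})*rho(e_{23}), summed entrywise:
Answer: \begin{pmatrix} - \frac{7 i}{3} & 0 & 0 & - \frac{5}{2} \\ 0 & \frac{7 i}{3} & - \frac{5}{2} & 0 \\ 0 & - \frac{13}{2} & - \frac{7 i}{3} & 0 \\ - \frac{13}{2} & 0 & 0 & \frac{7 i}{3} \end{pmatrix}


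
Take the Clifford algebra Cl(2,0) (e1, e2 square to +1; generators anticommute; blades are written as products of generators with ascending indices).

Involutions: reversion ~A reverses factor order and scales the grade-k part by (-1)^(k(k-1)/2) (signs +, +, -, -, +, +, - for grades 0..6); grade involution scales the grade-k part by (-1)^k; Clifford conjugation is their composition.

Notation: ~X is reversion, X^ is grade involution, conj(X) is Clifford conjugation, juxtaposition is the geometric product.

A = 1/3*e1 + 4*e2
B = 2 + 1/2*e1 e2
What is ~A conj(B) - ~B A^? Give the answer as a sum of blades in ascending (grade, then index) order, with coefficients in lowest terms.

first term: 8/3*e1 + 47/6*e2
second term: 4/3*e1 - 49/6*e2
Answer: 4/3*e1 + 16*e2


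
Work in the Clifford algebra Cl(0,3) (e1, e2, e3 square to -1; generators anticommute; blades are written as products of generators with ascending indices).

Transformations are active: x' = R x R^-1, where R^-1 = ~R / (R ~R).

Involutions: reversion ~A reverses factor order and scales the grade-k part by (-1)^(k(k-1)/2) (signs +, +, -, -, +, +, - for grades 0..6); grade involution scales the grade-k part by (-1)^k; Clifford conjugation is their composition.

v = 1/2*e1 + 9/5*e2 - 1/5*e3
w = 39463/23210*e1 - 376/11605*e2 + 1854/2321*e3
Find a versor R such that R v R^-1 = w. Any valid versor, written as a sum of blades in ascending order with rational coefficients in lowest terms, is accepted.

The midline construction: v and w both square to -353/100, so reflecting in their sum 25534/11605*e1 + 20513/11605*e2 + 6949/11605*e3 exchanges them.
Answer: 25534/11605*e1 + 20513/11605*e2 + 6949/11605*e3


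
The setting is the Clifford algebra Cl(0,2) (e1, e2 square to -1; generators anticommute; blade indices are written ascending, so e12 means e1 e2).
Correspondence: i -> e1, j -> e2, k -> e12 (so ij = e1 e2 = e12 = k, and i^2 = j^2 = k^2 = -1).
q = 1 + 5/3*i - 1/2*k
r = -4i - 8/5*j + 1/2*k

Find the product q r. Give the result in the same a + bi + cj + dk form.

In blades: q = 1 + 5/3*e1 - 1/2*e12, r = -4*e1 - 8/5*e2 + 1/2*e12.
Distribute q over r term by term (generator squares from the signature, products reordered to ascending indices): (1)*r = -4*e1 - 8/5*e2 + 1/2*e12; (5/3*e1)*r = 20/3 - 5/6*e2 - 8/3*e12; (-1/2*e12)*r = 1/4 - 4/5*e1 + 2*e2.
Sum: 83/12 - 24/5*e1 - 13/30*e2 - 13/6*e12; translating back through the correspondence:
Answer: 83/12 - 24/5*i - 13/30*j - 13/6*k


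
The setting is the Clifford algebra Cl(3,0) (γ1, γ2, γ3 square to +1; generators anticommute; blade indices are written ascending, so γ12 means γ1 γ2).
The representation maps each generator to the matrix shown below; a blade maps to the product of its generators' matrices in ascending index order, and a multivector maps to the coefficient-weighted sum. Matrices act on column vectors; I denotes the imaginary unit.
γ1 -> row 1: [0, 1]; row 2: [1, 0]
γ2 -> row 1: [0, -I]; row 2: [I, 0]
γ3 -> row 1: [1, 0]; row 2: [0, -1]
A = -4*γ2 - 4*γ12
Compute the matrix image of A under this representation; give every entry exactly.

Bivector images (products of the table entries): rho(γ12) = rho(γ1)rho(γ2) = row 1: [I, 0]; row 2: [0, -I].
M = (-4)*rho(γ2) + (-4)*rho(γ12), summed entrywise:
Answer: row 1: [-4*I, 4*I]; row 2: [-4*I, 4*I]


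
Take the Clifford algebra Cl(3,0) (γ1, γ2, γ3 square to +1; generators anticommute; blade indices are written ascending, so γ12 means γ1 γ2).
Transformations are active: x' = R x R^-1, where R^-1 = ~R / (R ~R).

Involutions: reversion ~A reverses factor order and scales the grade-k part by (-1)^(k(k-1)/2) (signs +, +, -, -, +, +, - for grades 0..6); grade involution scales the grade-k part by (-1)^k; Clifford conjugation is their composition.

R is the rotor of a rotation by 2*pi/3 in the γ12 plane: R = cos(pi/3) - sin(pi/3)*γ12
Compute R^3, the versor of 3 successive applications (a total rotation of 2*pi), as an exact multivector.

Because a rotor carries half the rotation angle, composing 3 copies of this γ12-plane rotor multiplies the phase: 3*(pi/3) = pi, hence R^3 = cos(pi) - sin(pi)*γ12.
cos(pi) = -1 and sin(pi) = 0, so R^3 = -1. The total rotation 2*pi is 1 full turn, so every vector returns to itself, yet the rotor is -1, on the OTHER sheet of the double cover (an odd number of 2*pi turns).
Answer: -1


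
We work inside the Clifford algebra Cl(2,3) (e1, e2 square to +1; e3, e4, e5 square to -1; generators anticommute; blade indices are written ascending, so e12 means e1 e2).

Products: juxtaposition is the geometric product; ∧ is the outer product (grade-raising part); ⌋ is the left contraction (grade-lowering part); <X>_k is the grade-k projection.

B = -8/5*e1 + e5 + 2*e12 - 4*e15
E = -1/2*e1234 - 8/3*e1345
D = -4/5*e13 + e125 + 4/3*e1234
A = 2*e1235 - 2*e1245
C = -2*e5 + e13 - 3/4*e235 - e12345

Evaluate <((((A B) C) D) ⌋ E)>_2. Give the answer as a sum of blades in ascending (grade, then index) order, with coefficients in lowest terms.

step 1: -8*e23 + 8*e24 - 4*e35 + 4*e45 - 2*e123 + 2*e124 + 16/5*e235 - 16/5*e245
step 2: 12/5 - e2 - 8*e3 + 8*e4 + 6*e5 + 8*e12 + 16/5*e13 + 16/5*e14 - 5/2*e15 + 32/5*e23 - 32/5*e24 - 12/5*e34 + 2*e35 + 2*e45 + 4*e123 + 4*e124 - 16/5*e125 + 8*e135 + 8*e145 + e234 + 16*e235 - 16*e245 - 6*e345 - 8*e1234 + 4*e1235 - 4*e1245 + 5/2*e1345 + 16/5*e12345
step 3: -1232/75 + 116/15*e1 + 57/10*e2 - 4/3*e3 + 4/3*e4 - 152/15*e5 + 58/25*e12 + 1696/75*e13 - 416/75*e14 - 3/5*e15 + 8/3*e23 - 56/3*e24 - 2/15*e25 - 752/75*e34 + 10/3*e35 - 2/3*e45 + 118/15*e123 + 142/15*e124 + 116/5*e125 - 76/15*e134 + 152/15*e135 + 488/15*e145 + 7/10*e234 + 848/75*e235 - 368/75*e245 + 88/15*e345 + 102/25*e1234 - 16/3*e1235 + 16/3*e1245 - 13/5*e1345 - 98/15*e2345 - 36/5*e12345
step 4: -673/75 + 2753/180*e1 - 38/15*e2 + 4117/45*e3 - 1393/45*e4 - 608/45*e5 - 376/75*e12 - 100/9*e13 - 92/9*e14 - 6016/225*e15 + 208/75*e23 + 848/75*e24 + 69/25*e34 - 3328/225*e35 - 13568/225*e45 - 2/3*e123 - 2/3*e124 + 5377/180*e134 + 32/9*e135 + 32/9*e145 - 58/15*e234 - 928/45*e345 + 616/75*e1234 + 9856/225*e1345
step 5: -376/75*e12 - 100/9*e13 - 92/9*e14 - 6016/225*e15 + 208/75*e23 + 848/75*e24 + 69/25*e34 - 3328/225*e35 - 13568/225*e45
Answer: -376/75*e12 - 100/9*e13 - 92/9*e14 - 6016/225*e15 + 208/75*e23 + 848/75*e24 + 69/25*e34 - 3328/225*e35 - 13568/225*e45


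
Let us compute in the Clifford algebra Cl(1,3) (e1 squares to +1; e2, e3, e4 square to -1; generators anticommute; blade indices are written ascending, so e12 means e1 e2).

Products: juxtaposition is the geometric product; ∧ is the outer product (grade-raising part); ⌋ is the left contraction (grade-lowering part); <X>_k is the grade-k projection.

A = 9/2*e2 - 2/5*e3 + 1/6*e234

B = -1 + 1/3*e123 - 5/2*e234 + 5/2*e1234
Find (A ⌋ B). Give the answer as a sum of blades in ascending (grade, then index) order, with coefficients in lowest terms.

step 1: -5/12 - 5/12*e1 + 2/15*e12 + 3/2*e13 + e24 + 45/4*e34 + e124 + 45/4*e134
Answer: -5/12 - 5/12*e1 + 2/15*e12 + 3/2*e13 + e24 + 45/4*e34 + e124 + 45/4*e134


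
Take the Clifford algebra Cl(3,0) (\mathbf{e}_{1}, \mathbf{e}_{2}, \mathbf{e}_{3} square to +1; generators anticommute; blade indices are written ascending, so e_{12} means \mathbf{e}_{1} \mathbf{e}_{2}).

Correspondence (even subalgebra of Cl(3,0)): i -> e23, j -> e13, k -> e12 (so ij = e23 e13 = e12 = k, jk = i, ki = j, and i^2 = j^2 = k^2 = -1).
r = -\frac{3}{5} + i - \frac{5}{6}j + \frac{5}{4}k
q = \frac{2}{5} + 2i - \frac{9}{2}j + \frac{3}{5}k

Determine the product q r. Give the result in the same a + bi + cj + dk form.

In blades: q = \frac{2}{5} + \frac{3}{5} e_{12} - \frac{9}{2} e_{13} + 2 e_{23}, r = -\frac{3}{5} + \frac{5}{4} e_{12} - \frac{5}{6} e_{13} + e_{23}.
Distribute q over r term by term (generator squares from the signature, products reordered to ascending indices): (\frac{2}{5})*r = -\frac{6}{25} + \frac{1}{2} e_{12} - \frac{1}{3} e_{13} + \frac{2}{5} e_{23}; (\frac{3}{5} e_{12})*r = -\frac{3}{4} - \frac{9}{25} e_{12} + \frac{3}{5} e_{13} + \frac{1}{2} e_{23}; (-\frac{9}{2} e_{13})*r = -\frac{15}{4} + \frac{9}{2} e_{12} + \frac{27}{10} e_{13} - \frac{45}{8} e_{23}; (2 e_{23})*r = -2 - \frac{5}{3} e_{12} - \frac{5}{2} e_{13} - \frac{6}{5} e_{23}.
Sum: -\frac{337}{50} + \frac{223}{75} e_{12} + \frac{7}{15} e_{13} - \frac{237}{40} e_{23}; translating back through the correspondence:
Answer: -\frac{337}{50} - \frac{237}{40}i + \frac{7}{15}j + \frac{223}{75}k


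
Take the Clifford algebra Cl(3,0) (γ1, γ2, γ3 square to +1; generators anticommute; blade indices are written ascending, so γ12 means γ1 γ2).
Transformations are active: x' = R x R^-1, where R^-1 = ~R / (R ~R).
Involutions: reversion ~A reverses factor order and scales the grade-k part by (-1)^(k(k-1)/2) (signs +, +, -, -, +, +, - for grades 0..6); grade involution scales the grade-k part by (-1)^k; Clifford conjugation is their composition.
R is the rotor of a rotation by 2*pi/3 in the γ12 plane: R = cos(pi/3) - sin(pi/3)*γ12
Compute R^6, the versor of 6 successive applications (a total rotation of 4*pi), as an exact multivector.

The rotor phase is half the rotation angle and phases add under composition, so 6 steps in the γ12 plane accumulate phase 6*(pi/3) = 2*pi: R^6 = cos(2*pi) - sin(2*pi)*γ12.
cos(2*pi) = 1 and sin(2*pi) = 0, so R^6 = 1. The total rotation 4*pi is 2 full turns, so every vector returns to itself, yet the rotor is +1, back on the identity sheet (an even number of 2*pi turns).
Answer: 1


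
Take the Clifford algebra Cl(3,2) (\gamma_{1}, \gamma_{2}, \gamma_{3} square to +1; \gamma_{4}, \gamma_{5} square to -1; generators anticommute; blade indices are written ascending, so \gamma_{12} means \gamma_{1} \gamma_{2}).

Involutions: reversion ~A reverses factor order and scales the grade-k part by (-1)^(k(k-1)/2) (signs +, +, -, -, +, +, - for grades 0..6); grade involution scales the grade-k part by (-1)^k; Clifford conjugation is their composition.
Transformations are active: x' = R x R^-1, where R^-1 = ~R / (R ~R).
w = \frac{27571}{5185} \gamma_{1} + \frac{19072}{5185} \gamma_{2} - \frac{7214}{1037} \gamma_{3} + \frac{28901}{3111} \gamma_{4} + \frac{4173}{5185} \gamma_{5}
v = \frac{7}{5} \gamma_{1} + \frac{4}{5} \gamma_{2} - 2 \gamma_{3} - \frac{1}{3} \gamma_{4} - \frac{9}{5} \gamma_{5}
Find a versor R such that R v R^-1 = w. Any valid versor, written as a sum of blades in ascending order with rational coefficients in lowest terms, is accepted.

Key observation: q(v) = q(w) = \frac{731}{225} (sandwiches preserve the norm), so R = v + w = \frac{6966}{1037} \gamma_{1} + \frac{4644}{1037} \gamma_{2} - \frac{9288}{1037} \gamma_{3} + \frac{9288}{1037} \gamma_{4} - \frac{1032}{1037} \gamma_{5} works whenever it is invertible — the component of v along it is kept and (v - w)/2 reverses, sending v to w.
Answer: \frac{6966}{1037} \gamma_{1} + \frac{4644}{1037} \gamma_{2} - \frac{9288}{1037} \gamma_{3} + \frac{9288}{1037} \gamma_{4} - \frac{1032}{1037} \gamma_{5}


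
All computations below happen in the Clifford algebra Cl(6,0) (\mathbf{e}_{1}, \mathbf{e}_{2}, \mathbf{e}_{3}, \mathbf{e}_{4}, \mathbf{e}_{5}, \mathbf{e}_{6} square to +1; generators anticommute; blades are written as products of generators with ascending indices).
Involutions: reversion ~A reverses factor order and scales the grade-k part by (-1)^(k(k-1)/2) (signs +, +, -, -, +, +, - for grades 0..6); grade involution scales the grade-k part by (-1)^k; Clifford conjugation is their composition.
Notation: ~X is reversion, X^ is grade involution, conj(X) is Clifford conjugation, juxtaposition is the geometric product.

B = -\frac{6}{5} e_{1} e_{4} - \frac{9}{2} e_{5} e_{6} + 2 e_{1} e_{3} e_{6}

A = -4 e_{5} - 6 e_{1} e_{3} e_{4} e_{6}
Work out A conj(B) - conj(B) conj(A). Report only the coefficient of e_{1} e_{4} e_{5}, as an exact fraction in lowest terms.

first term: 12 e_{4} - 18 e_{6} - \frac{36}{5} e_{3} e_{6} - \frac{24}{5} e_{1} e_{4} e_{5} + 27 e_{1} e_{3} e_{4} e_{5} - 8 e_{1} e_{3} e_{5} e_{6}
second term: -12 e_{4} - 18 e_{6} - \frac{36}{5} e_{3} e_{6} + \frac{24}{5} e_{1} e_{4} e_{5} - 27 e_{1} e_{3} e_{4} e_{5} - 8 e_{1} e_{3} e_{5} e_{6}
Answer: -\frac{48}{5}


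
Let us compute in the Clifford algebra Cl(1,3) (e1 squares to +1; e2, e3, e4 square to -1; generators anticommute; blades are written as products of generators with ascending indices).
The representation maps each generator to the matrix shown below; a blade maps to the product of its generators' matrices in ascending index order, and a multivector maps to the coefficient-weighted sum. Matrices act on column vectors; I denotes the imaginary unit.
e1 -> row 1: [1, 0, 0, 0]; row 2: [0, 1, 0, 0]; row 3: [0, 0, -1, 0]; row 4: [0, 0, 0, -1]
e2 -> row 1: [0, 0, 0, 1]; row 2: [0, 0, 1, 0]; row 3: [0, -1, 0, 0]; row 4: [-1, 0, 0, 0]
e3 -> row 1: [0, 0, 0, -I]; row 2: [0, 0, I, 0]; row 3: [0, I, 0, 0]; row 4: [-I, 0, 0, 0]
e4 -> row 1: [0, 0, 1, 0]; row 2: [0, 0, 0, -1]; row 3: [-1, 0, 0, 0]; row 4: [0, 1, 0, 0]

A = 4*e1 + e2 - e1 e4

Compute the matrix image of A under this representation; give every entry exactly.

Bivector images (products of the table entries): rho(e1 e4) = rho(e1)rho(e4) = row 1: [0, 0, 1, 0]; row 2: [0, 0, 0, -1]; row 3: [1, 0, 0, 0]; row 4: [0, -1, 0, 0].
M = (4)*rho(e1) + (1)*rho(e2) + (-1)*rho(e1 e4), summed entrywise:
Answer: row 1: [4, 0, -1, 1]; row 2: [0, 4, 1, 1]; row 3: [-1, -1, -4, 0]; row 4: [-1, 1, 0, -4]


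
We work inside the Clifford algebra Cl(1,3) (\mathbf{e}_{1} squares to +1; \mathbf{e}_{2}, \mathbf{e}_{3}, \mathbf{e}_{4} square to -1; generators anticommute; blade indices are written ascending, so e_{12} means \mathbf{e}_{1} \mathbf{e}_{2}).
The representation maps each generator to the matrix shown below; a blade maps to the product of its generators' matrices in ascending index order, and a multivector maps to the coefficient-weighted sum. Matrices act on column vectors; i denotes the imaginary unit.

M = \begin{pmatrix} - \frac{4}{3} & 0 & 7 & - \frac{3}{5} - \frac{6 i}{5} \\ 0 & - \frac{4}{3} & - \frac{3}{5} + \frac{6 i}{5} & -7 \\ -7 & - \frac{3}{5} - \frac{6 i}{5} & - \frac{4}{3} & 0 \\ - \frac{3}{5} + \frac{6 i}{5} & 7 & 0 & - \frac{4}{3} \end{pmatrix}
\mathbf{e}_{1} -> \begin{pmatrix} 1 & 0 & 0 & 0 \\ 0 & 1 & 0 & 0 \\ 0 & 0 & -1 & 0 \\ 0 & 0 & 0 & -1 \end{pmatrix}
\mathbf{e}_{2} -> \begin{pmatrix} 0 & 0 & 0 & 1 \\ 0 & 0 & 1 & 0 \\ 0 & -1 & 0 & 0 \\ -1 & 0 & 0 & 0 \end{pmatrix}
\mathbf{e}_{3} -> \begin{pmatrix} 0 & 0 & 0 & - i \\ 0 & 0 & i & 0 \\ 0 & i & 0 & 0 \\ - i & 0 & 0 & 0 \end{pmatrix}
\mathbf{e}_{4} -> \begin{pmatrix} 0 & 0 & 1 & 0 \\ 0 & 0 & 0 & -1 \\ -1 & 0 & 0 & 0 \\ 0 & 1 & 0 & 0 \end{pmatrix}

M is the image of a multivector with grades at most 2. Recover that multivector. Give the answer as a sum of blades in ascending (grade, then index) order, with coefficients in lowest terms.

Method: the blade images are trace-orthogonal — tr(rho(e_A) rho(e_B)^-1) = 4 if A = B and 0 otherwise — and rho(e_A)^-1 = (e_A)^2 * rho(e_A) with (e_A)^2 = +1 or -1, so the coefficient of e_A in the preimage is (e_A)^2 * tr(M rho(e_A))/4.
Nonzero projections over blades of grade <= 2: 1: (1)^2 = +1, tr(M 1) = - \frac{16}{3}, coefficient -\frac{4}{3}; e_{4}: (e_{4})^2 = -1, tr(M rho(e_{4})) = -28, coefficient 7; e_{12}: (e_{12})^2 = +1, tr(M rho(e_{12})) = - \frac{12}{5}, coefficient -\frac{3}{5}; e_{13}: (e_{13})^2 = +1, tr(M rho(e_{13})) = \frac{24}{5}, coefficient \frac{6}{5}. Every other blade of grade <= 2 projects to 0.
Answer: -\frac{4}{3} + 7 e_{4} - \frac{3}{5} e_{12} + \frac{6}{5} e_{13}


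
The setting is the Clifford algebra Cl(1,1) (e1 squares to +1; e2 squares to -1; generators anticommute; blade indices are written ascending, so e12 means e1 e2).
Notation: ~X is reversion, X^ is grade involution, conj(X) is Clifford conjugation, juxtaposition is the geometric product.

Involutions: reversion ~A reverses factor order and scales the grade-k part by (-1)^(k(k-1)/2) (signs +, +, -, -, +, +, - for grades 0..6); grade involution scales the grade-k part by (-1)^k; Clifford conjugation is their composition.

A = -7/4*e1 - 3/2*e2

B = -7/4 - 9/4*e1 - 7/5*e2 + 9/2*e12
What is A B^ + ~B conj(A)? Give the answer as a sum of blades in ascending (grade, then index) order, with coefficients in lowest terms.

first term: -147/80 - 59/16*e1 - 21/4*e2 + 37/40*e12
second term: -147/80 + 59/16*e1 + 21/4*e2 - 37/40*e12
Answer: -147/40


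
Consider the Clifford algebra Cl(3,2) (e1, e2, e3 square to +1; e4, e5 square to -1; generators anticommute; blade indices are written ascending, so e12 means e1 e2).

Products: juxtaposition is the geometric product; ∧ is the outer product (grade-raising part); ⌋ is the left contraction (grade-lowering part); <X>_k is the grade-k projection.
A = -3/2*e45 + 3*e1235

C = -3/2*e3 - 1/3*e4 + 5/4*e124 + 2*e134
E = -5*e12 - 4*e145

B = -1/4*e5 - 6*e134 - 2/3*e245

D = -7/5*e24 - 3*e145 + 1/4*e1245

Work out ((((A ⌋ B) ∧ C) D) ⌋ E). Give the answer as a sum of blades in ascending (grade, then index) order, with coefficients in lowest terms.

step 1: -e2
step 2: 3/2*e23 + 1/3*e24 + 2*e1234
step 3: -7/15 + 14/5*e13 + 1/12*e15 + 21/10*e34 + 1/2*e35 + e125 - 6*e235 - 3/8*e1345 - 9/2*e12345
step 4: 1/3*e4 + 7/3*e12 + 28/15*e145
Answer: 1/3*e4 + 7/3*e12 + 28/15*e145


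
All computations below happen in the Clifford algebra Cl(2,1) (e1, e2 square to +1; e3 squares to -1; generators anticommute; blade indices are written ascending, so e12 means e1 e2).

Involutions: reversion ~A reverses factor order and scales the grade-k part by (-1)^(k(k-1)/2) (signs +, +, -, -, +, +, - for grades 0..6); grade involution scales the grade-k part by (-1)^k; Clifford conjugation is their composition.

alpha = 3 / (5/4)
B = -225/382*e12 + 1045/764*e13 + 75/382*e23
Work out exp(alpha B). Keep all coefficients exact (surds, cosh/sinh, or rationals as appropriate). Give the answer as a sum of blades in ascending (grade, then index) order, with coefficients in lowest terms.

B^2 term by term: the squares give (-225/382)^2*(e12)^2 + (1045/764)^2*(e13)^2 + (75/382)^2*(e23)^2 = 50625/145924*(-1) + 1092025/583696*(+1) + 5625/145924*(+1) = 25/16 (each basis 2-blade squares to minus the product of its generators' squares); cross terms between blades sharing an index anticommute and cancel. So B^2 = 25/16.
B^2 = 25/16 — B^2 > 0, so the exponential closes hyperbolically: l = 5/4, alpha*l = 3, so exp(alpha B) = cosh(3) + (sinh(3)/(5/4))*B = cosh(3) + (4*sinh(3)/5)*B.
Answer: cosh(3) - 90*sinh(3)/191*e12 + 209*sinh(3)/191*e13 + 30*sinh(3)/191*e23


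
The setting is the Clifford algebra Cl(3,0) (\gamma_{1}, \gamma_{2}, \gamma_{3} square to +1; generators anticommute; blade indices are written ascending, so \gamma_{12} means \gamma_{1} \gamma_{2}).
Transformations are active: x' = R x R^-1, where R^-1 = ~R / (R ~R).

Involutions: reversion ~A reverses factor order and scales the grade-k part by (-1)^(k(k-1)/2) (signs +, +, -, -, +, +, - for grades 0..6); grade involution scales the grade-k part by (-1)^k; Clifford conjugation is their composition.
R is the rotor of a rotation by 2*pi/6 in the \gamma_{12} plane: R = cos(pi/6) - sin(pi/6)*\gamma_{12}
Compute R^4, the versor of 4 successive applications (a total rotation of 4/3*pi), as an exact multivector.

Half-angle bookkeeping: 4 applications in \gamma_{12} add up to rotor phase 4*pi/6 = \frac{2 \pi}{3}, so R^4 = cos(\frac{2 \pi}{3}) - sin(\frac{2 \pi}{3})*\gamma_{12}.
cos(\frac{2 \pi}{3}) = - \frac{1}{2} and sin(\frac{2 \pi}{3}) = \frac{\sqrt{3}}{2}, so R^4 = -\frac{1}{2} - \frac{\sqrt{3}}{2} \gamma_{12}. The net rotation is 4/3*pi; the rotor keeps the half-angle phase exactly.
Answer: -\frac{1}{2} - \frac{\sqrt{3}}{2} \gamma_{12}


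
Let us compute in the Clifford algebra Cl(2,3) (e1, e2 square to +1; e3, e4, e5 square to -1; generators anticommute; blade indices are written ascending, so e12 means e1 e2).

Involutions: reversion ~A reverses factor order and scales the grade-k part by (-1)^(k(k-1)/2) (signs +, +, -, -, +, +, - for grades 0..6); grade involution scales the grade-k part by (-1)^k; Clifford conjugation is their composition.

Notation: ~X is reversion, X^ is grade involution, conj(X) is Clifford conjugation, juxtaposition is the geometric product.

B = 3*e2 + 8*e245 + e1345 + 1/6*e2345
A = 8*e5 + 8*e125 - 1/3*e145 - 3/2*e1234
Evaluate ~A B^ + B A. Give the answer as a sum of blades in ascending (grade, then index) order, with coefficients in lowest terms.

first term: -1/3*e3 + 8/3*e12 - 64*e14 - 95/4*e15 + 64*e24 + 45/2*e25 - 1/18*e123 + 67/6*e134 - 12*e135 + 28/3*e234 - e1245
second term: -1/3*e3 - 8/3*e12 + 64*e14 - 97/4*e15 - 64*e24 + 51/2*e25 + 1/18*e123 - 13/6*e134 + 12*e135 - 28/3*e234 + e1245
Answer: -2/3*e3 - 48*e15 + 48*e25 + 9*e134


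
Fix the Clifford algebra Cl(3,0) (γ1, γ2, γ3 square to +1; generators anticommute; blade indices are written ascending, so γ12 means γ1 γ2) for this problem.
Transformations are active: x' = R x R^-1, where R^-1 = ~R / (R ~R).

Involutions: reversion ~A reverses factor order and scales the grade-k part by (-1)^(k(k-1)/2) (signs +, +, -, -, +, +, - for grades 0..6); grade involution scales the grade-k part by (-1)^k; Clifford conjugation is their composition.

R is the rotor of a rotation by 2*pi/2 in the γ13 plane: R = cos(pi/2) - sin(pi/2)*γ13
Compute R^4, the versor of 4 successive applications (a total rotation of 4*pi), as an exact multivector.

The rotor phase is half the rotation angle and phases add under composition, so 4 steps in the γ13 plane accumulate phase 4*(pi/2) = 2*pi: R^4 = cos(2*pi) - sin(2*pi)*γ13.
cos(2*pi) = 1 and sin(2*pi) = 0, so R^4 = 1. The total rotation 4*pi is 2 full turns, so every vector returns to itself, yet the rotor is +1, back on the identity sheet (an even number of 2*pi turns).
Answer: 1


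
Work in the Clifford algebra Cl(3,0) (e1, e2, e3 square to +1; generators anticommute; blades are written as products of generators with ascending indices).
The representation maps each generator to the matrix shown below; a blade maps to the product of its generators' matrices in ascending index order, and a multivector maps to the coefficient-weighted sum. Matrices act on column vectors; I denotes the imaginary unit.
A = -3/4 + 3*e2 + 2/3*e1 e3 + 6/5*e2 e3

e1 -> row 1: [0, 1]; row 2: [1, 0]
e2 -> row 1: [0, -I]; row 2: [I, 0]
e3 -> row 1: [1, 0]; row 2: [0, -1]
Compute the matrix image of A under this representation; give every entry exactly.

Bivector images (products of the table entries): rho(e1 e3) = rho(e1)rho(e3) = row 1: [0, -1]; row 2: [1, 0]; rho(e2 e3) = rho(e2)rho(e3) = row 1: [0, I]; row 2: [I, 0].
M = (-3/4)*1 + (3)*rho(e2) + (2/3)*rho(e1 e3) + (6/5)*rho(e2 e3), summed entrywise (1 is the identity matrix):
Answer: row 1: [-3/4, -2/3 - 9*I/5]; row 2: [2/3 + 21*I/5, -3/4]


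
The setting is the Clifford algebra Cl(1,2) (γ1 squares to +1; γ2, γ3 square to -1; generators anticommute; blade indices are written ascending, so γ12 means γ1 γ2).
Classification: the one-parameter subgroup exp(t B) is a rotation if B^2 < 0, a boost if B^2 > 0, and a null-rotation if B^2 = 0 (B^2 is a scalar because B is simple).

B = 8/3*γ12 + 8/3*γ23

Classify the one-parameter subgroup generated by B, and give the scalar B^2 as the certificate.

B^2 term by term: the squares give (8/3)^2*(γ12)^2 + (8/3)^2*(γ23)^2 = 64/9*(+1) + 64/9*(-1) = 0 (each basis 2-blade squares to minus the product of its generators' squares); cross terms between blades sharing an index anticommute and cancel. So B^2 = 0.
Answer: null-rotation, certificate B^2 = 0. Because 0 is invariant under every versor sandwich, the classification follows from its sign alone.


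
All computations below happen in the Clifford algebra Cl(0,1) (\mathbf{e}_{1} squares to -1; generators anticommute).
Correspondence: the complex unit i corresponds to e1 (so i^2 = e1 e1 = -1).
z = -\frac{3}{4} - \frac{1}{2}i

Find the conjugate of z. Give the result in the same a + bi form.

In blades: z = -\frac{3}{4} - \frac{1}{2} e_{1}.
Conjugation here is Clifford conjugation: the scalar is fixed and the grade-1 and grade-2 blades all flip sign, giving -\frac{3}{4} + \frac{1}{2} e_{1}; translating back:
Answer: -\frac{3}{4} + \frac{1}{2}i


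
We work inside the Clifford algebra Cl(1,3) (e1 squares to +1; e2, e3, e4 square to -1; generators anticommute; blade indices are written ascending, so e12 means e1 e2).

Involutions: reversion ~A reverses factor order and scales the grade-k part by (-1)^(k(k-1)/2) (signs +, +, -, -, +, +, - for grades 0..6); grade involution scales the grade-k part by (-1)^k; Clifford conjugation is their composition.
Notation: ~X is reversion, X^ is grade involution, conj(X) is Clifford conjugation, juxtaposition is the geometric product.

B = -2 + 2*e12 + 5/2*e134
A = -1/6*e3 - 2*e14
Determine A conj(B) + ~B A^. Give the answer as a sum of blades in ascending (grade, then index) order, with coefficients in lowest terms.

first term: 16/3*e3 + 43/12*e14 + 4*e24 + 1/3*e123
second term: -16/3*e3 + 43/12*e14 - 4*e24 - 1/3*e123
Answer: 43/6*e14


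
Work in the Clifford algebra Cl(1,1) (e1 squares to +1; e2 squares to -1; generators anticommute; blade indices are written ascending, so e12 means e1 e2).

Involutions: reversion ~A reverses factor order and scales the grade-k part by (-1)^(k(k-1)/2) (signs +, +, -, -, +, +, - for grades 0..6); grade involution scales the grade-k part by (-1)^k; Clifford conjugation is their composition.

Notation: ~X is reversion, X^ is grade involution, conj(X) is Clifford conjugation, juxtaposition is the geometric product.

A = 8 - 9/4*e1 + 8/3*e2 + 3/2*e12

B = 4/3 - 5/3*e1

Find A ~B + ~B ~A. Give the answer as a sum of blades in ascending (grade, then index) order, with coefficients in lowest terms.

first term: 173/12 - 49/3*e1 + 109/18*e2 + 58/9*e12
second term: 173/12 - 49/3*e1 + 109/18*e2 - 58/9*e12
Answer: 173/6 - 98/3*e1 + 109/9*e2


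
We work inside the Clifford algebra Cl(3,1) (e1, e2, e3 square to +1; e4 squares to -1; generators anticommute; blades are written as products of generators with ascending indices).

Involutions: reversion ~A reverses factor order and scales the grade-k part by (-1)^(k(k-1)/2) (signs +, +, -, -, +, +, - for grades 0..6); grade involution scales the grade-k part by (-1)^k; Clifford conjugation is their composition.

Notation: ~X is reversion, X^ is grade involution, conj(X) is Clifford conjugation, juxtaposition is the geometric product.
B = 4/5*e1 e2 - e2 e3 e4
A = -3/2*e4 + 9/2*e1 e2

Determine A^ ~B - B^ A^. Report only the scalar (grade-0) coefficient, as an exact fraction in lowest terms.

first term: 18/5 - 3/2*e2 e3 - 6/5*e1 e2 e4 + 9/2*e1 e3 e4
second term: -18/5 - 3/2*e2 e3 + 6/5*e1 e2 e4 - 9/2*e1 e3 e4
Answer: 36/5


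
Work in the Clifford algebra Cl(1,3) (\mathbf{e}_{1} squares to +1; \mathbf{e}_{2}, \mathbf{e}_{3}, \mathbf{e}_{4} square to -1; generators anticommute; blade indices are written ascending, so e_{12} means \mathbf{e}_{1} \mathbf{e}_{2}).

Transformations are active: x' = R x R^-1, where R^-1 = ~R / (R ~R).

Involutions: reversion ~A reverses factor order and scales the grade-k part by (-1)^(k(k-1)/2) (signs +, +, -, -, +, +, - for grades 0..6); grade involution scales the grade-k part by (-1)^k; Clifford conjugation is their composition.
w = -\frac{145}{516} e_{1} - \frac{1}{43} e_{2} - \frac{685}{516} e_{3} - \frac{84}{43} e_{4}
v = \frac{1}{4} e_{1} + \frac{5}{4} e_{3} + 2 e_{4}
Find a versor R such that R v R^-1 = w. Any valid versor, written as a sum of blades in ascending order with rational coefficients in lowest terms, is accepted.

Equal squares first: v^2 = w^2 = -\frac{11}{2}. Then v + w = -\frac{4}{129} e_{1} - \frac{1}{43} e_{2} - \frac{10}{129} e_{3} + \frac{2}{43} e_{4} is a versor taking v to w, provided it is invertible.
Answer: -\frac{4}{129} e_{1} - \frac{1}{43} e_{2} - \frac{10}{129} e_{3} + \frac{2}{43} e_{4}


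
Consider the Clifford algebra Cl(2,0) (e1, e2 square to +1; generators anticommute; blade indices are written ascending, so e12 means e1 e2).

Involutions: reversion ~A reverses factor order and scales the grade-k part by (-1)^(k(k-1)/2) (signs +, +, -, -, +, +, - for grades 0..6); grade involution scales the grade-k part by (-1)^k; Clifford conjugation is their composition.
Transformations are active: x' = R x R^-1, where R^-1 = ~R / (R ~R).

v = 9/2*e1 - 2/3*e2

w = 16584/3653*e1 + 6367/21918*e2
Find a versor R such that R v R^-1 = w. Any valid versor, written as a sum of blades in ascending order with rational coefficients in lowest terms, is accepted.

Reasoning: v^2 = w^2 = 745/36 since conjugation preserves the quadratic form; R = v + w = 66045/7306*e1 - 8245/21918*e2 is then valid when invertible, keeping its own part and reversing (v - w)/2.
Answer: 66045/7306*e1 - 8245/21918*e2


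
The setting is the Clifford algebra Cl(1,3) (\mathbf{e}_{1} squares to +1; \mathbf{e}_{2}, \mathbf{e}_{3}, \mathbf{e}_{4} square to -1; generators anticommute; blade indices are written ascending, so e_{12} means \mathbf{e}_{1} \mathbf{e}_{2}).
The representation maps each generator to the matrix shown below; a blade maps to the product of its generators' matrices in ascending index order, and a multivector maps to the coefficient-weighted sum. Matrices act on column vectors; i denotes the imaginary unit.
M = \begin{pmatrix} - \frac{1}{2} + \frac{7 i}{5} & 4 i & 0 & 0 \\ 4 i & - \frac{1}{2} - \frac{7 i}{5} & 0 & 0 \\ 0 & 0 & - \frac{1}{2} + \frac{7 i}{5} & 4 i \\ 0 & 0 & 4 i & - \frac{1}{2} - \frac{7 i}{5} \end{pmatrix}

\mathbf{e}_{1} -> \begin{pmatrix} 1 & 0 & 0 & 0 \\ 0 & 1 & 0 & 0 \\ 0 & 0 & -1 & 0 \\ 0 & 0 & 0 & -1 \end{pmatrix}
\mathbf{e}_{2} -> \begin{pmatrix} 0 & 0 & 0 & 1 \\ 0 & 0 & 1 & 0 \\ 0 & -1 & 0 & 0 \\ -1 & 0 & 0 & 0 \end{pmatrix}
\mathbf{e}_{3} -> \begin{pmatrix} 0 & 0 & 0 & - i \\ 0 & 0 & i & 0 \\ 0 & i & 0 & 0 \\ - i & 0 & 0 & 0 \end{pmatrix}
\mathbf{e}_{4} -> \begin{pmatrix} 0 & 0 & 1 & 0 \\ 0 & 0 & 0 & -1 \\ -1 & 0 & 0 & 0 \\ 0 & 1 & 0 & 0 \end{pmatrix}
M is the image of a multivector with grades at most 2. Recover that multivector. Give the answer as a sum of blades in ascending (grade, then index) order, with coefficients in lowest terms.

Method: the blade images are trace-orthogonal — tr(rho(e_A) rho(e_B)^-1) = 4 if A = B and 0 otherwise — and rho(e_A)^-1 = (e_A)^2 * rho(e_A) with (e_A)^2 = +1 or -1, so the coefficient of e_A in the preimage is (e_A)^2 * tr(M rho(e_A))/4.
Nonzero projections over blades of grade <= 2: 1: (1)^2 = +1, tr(M 1) = -2, coefficient -\frac{1}{2}; e_{23}: (e_{23})^2 = -1, tr(M rho(e_{23})) = \frac{28}{5}, coefficient -\frac{7}{5}; e_{34}: (e_{34})^2 = -1, tr(M rho(e_{34})) = 16, coefficient -4. Every other blade of grade <= 2 projects to 0.
Answer: -\frac{1}{2} - \frac{7}{5} e_{23} - 4 e_{34}


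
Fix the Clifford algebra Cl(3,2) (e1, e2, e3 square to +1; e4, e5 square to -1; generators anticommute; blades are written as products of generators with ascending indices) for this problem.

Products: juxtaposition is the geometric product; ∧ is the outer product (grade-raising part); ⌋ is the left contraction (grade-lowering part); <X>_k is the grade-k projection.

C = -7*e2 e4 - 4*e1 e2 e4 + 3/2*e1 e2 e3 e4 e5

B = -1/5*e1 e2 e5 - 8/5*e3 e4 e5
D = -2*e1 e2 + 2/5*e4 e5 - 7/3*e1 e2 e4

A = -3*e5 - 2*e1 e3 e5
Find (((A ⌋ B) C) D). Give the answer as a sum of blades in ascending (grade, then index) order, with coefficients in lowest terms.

step 1: -3/5*e1 e2 - 24/5*e3 e4
step 2: -12/5*e4 + 21/5*e1 e4 - 168/5*e2 e3 - 96/5*e1 e2 e3 - 36/5*e1 e2 e5 + 9/10*e3 e4 e5
step 3: 49/5*e2 - 969/25*e3 - 336/25*e5 - 28/5*e1 e2 - 336/5*e1 e3 - 42/25*e1 e5 - 42/5*e2 e4 - 224/5*e3 e4 + 84/5*e4 e5 + 48/25*e1 e2 e4 - 392/5*e1 e3 e4 - 21/10*e1 e2 e3 e5 - 336/25*e2 e3 e4 e5 - 237/25*e1 e2 e3 e4 e5
Answer: 49/5*e2 - 969/25*e3 - 336/25*e5 - 28/5*e1 e2 - 336/5*e1 e3 - 42/25*e1 e5 - 42/5*e2 e4 - 224/5*e3 e4 + 84/5*e4 e5 + 48/25*e1 e2 e4 - 392/5*e1 e3 e4 - 21/10*e1 e2 e3 e5 - 336/25*e2 e3 e4 e5 - 237/25*e1 e2 e3 e4 e5


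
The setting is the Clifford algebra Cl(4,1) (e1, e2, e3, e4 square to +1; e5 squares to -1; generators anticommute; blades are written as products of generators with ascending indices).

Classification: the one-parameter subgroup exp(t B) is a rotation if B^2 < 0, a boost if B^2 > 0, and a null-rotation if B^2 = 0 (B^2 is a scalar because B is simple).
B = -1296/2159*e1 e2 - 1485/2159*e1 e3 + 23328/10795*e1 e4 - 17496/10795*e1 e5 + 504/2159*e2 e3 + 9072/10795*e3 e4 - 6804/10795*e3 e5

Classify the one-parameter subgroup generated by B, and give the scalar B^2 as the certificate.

B^2 term by term: the squares give (-1296/2159)^2*(e1 e2)^2 + (-1485/2159)^2*(e1 e3)^2 + (23328/10795)^2*(e1 e4)^2 + (-17496/10795)^2*(e1 e5)^2 + (504/2159)^2*(e2 e3)^2 + (9072/10795)^2*(e3 e4)^2 + (-6804/10795)^2*(e3 e5)^2 = 1679616/4661281*(-1) + 2205225/4661281*(-1) + 544195584/116532025*(-1) + 306110016/116532025*(+1) + 254016/4661281*(-1) + 82301184/116532025*(-1) + 46294416/116532025*(+1) = -81/25 (each basis 2-blade squares to minus the product of its generators' squares); cross terms between blades sharing an index anticommute and cancel; the commuting (index-disjoint) pairs give grade-4 terms 2*c*c'*(blade product), which cancel blade by blade — e1 e2 e3 e4: -23514624/23306405 + 23514624/23306405 = 0; e1 e2 e3 e5: 17635968/23306405 - 17635968/23306405 = 0; e1 e3 e4 e5: 317447424/116532025 - 317447424/116532025 = 0 — confirming B is simple. So B^2 = -81/25.
Answer: rotation, certificate B^2 = -81/25. Check the certificate: B^2 = -81/25, and that sign is decisive whatever form B takes.


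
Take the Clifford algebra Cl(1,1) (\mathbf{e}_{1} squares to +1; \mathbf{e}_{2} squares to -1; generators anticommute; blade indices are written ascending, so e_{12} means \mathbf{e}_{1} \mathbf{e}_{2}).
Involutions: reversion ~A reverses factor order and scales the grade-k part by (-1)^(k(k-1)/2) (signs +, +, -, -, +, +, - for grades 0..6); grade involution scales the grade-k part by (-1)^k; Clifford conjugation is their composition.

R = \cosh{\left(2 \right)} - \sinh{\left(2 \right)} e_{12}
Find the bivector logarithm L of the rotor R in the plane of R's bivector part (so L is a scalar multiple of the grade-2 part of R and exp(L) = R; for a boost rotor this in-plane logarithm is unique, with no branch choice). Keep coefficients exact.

The scalar part of R is \cosh{\left(2 \right)}, which fixes the rapidity magnitude through cosh (cosh is even, so it cannot fix the sign — the bivector part carries that); dividing the bivector part by sinh of the rapidity gives the plane, and L = rapidity * plane, where the joint sign ambiguity of (rapidity, plane) cancels in the product.
Concretely: cosh(rapidity) = \cosh{\left(2 \right)} gives rapidity = ±2, and since rapidity/sinh(rapidity) is even the sign is immaterial: L = (rapidity/sinh(rapidity)) * <R>_2 = (\frac{2}{\sinh{\left(2 \right)}}) * <R>_2.
Answer: -2 e_{12}


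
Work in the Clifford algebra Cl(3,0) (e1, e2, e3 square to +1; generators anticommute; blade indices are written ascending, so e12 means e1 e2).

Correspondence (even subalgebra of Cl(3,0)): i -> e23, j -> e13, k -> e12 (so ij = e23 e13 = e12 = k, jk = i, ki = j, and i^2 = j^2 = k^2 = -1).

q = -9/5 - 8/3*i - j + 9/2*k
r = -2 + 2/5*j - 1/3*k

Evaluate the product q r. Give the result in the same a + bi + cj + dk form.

In blades: q = -9/5 + 9/2*e12 - e13 - 8/3*e23, r = -2 - 1/3*e12 + 2/5*e13.
Distribute q over r term by term (generator squares from the signature, products reordered to ascending indices): (-9/5)*r = 18/5 + 3/5*e12 - 18/25*e13; (9/2*e12)*r = 3/2 - 9*e12 - 9/5*e23; (-e13)*r = 2/5 + 2*e13 + 1/3*e23; (-8/3*e23)*r = -16/15*e12 - 8/9*e13 + 16/3*e23.
Sum: 11/2 - 142/15*e12 + 88/225*e13 + 58/15*e23; translating back through the correspondence:
Answer: 11/2 + 58/15*i + 88/225*j - 142/15*k


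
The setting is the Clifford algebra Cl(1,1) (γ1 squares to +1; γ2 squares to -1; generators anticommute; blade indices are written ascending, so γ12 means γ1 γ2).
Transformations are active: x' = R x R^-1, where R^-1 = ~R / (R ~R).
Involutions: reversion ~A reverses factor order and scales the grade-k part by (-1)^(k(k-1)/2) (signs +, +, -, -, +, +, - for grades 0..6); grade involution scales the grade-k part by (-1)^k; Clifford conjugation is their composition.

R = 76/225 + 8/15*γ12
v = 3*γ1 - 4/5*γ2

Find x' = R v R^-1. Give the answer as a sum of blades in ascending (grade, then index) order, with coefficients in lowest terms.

~R = 76/225 - 8/15*γ12, and R ~R = -8624/50625, so R^-1 = ~R / (-8624/50625).
R v = 36/25*γ1 - 2104/1125*γ2
Answer: -4695/539*γ1 + 22144/2695*γ2
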